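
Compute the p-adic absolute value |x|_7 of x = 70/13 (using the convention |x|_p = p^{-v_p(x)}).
|70/13|_7 = 1/7

Step 1 — compute v_7(x) by factoring powers of 7 out of the numerator and denominator: v_7(70/13) = 1. Step 2 — apply |x|_p = p^{-v_p(x)} = 7^{-1} = 1/7.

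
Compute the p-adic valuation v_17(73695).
v_17(73695) = 3

v_17(n) is the largest exponent k such that 17^k divides n. Factor out: 73695 = 17^3 · 15. (Sign doesn't affect v_p.) So v_17(73695) = 3.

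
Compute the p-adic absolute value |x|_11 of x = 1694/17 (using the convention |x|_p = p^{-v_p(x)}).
|1694/17|_11 = 1/121

Step 1 — compute v_11(x) by factoring powers of 11 out of the numerator and denominator: v_11(1694/17) = 2. Step 2 — apply |x|_p = p^{-v_p(x)} = 11^{-2} = 1/121.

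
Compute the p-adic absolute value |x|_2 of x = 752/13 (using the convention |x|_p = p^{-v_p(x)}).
|752/13|_2 = 1/16

Step 1 — compute v_2(x) by factoring powers of 2 out of the numerator and denominator: v_2(752/13) = 4. Step 2 — apply |x|_p = p^{-v_p(x)} = 2^{-4} = 1/16.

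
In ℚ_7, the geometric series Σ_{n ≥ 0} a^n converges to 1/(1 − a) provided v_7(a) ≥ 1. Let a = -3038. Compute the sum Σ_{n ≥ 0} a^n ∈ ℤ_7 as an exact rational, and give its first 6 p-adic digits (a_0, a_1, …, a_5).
Σ a^n = 1/(1 − a) = 1/3039;  first 6 digits = (1, 0, 1, 5, 6, 2)

v_7(a) = 2 ≥ 1, so the series converges in ℤ_7 to 1/(1 − a) = 1/(1 − (-3038)) = 1/3039. Expand this rational in ℤ_7: compute digits iteratively via d_i = x_i mod 7, x_{i+1} = (x_i − d_i)/7. The first 6 digits are (1, 0, 1, 5, 6, 2).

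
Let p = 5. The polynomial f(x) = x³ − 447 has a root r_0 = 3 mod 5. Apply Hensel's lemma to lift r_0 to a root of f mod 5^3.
r_2 = 13 (mod 125)

Hensel: r_{i+1} = r_i − f(r_i)/f′(r_i) mod 5^{i+2}, where f′(x) = 3x². Iterate:
  r_0 = 3 (mod 5)
  r_1 = 13 (mod 25)
  r_2 = 13 (mod 125)
Final: r = 13 with f(r) ≡ 0 mod 5^3.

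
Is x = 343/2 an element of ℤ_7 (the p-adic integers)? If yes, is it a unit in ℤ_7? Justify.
x ∈ ℤ_7 but not a unit; v_7(x) = 3 > 0

ℤ_7 = {x ∈ ℚ_7 : v_7(x) ≥ 0} and ℤ_7^× = {x ∈ ℤ_7 : v_7(x) = 0}. Here v_7(343/2) = v_7(num) − v_7(den) = 3; compare against these criteria.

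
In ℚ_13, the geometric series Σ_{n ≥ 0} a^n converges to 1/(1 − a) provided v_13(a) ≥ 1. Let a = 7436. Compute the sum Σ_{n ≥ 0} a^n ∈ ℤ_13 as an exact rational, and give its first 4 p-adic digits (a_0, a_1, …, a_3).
Σ a^n = 1/(1 − a) = -1/7435;  first 4 digits = (1, 0, 5, 3)

v_13(a) = 2 ≥ 1, so the series converges in ℤ_13 to 1/(1 − a) = 1/(1 − 7436) = -1/7435. Expand this rational in ℤ_13: compute digits iteratively via d_i = x_i mod 13, x_{i+1} = (x_i − d_i)/13. The first 4 digits are (1, 0, 5, 3).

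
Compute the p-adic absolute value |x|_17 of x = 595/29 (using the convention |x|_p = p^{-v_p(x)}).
|595/29|_17 = 1/17

Step 1 — compute v_17(x) by factoring powers of 17 out of the numerator and denominator: v_17(595/29) = 1. Step 2 — apply |x|_p = p^{-v_p(x)} = 17^{-1} = 1/17.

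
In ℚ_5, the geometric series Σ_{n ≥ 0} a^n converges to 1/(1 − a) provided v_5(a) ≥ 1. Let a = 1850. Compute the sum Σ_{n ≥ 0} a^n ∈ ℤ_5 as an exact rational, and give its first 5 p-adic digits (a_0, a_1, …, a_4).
Σ a^n = 1/(1 − a) = -1/1849;  first 5 digits = (1, 0, 4, 4, 3)

v_5(a) = 2 ≥ 1, so the series converges in ℤ_5 to 1/(1 − a) = 1/(1 − 1850) = -1/1849. Expand this rational in ℤ_5: compute digits iteratively via d_i = x_i mod 5, x_{i+1} = (x_i − d_i)/5. The first 5 digits are (1, 0, 4, 4, 3).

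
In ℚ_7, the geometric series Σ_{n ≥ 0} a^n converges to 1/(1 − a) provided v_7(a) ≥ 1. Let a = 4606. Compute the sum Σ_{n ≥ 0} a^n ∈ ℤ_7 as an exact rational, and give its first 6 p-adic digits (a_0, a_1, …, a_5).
Σ a^n = 1/(1 − a) = -1/4605;  first 6 digits = (1, 0, 3, 6, 3, 2)

v_7(a) = 2 ≥ 1, so the series converges in ℤ_7 to 1/(1 − a) = 1/(1 − 4606) = -1/4605. Expand this rational in ℤ_7: compute digits iteratively via d_i = x_i mod 7, x_{i+1} = (x_i − d_i)/7. The first 6 digits are (1, 0, 3, 6, 3, 2).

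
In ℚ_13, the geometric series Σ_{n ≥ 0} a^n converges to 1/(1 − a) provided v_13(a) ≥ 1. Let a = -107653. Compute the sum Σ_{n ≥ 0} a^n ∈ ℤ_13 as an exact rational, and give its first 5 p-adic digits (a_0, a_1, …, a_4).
Σ a^n = 1/(1 − a) = 1/107654;  first 5 digits = (1, 0, 0, 3, 9)

v_13(a) = 3 ≥ 1, so the series converges in ℤ_13 to 1/(1 − a) = 1/(1 − (-107653)) = 1/107654. Expand this rational in ℤ_13: compute digits iteratively via d_i = x_i mod 13, x_{i+1} = (x_i − d_i)/13. The first 5 digits are (1, 0, 0, 3, 9).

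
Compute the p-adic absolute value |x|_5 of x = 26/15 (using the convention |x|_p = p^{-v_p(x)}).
|26/15|_5 = 5

Step 1 — compute v_5(x) by factoring powers of 5 out of the numerator and denominator: v_5(26/15) = -1. Step 2 — apply |x|_p = p^{-v_p(x)} = 5^{1} = 5.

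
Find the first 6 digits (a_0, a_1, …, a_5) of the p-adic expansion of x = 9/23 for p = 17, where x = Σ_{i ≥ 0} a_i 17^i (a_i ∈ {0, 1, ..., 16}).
(a_0, …, a_5) = (10, 12, 0, 14, 11, 3)

v_17(9/23) = 0 (numerator and denominator both coprime to 17), so x ∈ ℤ_17^×. Compute digits iteratively via a_i = x_i mod 17, x_{i+1} = (x_i − a_i)/17, with x_0 = x:
  x_0 = 9/23;  a_0 = 10;  x_1 = (x_0 − 10)/17 = -13/23
  x_1 = -13/23;  a_1 = 12;  x_2 = (x_1 − 12)/17 = -17/23
  x_2 = -17/23;  a_2 = 0;  x_3 = (x_2 − 0)/17 = -1/23
  x_3 = -1/23;  a_3 = 14;  x_4 = (x_3 − 14)/17 = -19/23
  x_4 = -19/23;  a_4 = 11;  x_5 = (x_4 − 11)/17 = -16/23
  x_5 = -16/23;  a_5 = 3;  x_6 = (x_5 − 3)/17 = -5/23
Digits: (10, 12, 0, 14, 11, 3).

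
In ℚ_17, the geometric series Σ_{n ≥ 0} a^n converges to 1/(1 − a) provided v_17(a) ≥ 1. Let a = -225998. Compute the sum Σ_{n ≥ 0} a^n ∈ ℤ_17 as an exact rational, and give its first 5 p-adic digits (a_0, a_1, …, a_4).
Σ a^n = 1/(1 − a) = 1/225999;  first 5 digits = (1, 0, 0, 5, 14)

v_17(a) = 3 ≥ 1, so the series converges in ℤ_17 to 1/(1 − a) = 1/(1 − (-225998)) = 1/225999. Expand this rational in ℤ_17: compute digits iteratively via d_i = x_i mod 17, x_{i+1} = (x_i − d_i)/17. The first 5 digits are (1, 0, 0, 5, 14).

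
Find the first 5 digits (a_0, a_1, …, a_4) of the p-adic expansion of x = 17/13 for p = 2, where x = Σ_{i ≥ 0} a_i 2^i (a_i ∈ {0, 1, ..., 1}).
(a_0, …, a_4) = (1, 0, 1, 0, 1)

v_2(17/13) = 0 (numerator and denominator both coprime to 2), so x ∈ ℤ_2^×. Compute digits iteratively via a_i = x_i mod 2, x_{i+1} = (x_i − a_i)/2, with x_0 = x:
  x_0 = 17/13;  a_0 = 1;  x_1 = (x_0 − 1)/2 = 2/13
  x_1 = 2/13;  a_1 = 0;  x_2 = (x_1 − 0)/2 = 1/13
  x_2 = 1/13;  a_2 = 1;  x_3 = (x_2 − 1)/2 = -6/13
  x_3 = -6/13;  a_3 = 0;  x_4 = (x_3 − 0)/2 = -3/13
  x_4 = -3/13;  a_4 = 1;  x_5 = (x_4 − 1)/2 = -8/13
Digits: (1, 0, 1, 0, 1).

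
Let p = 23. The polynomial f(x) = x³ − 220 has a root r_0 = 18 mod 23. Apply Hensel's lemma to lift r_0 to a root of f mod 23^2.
r_1 = 317 (mod 529)

Hensel: r_{i+1} = r_i − f(r_i)/f′(r_i) mod 23^{i+2}, where f′(x) = 3x². Iterate:
  r_0 = 18 (mod 23)
  r_1 = 317 (mod 529)
Final: r = 317 with f(r) ≡ 0 mod 23^2.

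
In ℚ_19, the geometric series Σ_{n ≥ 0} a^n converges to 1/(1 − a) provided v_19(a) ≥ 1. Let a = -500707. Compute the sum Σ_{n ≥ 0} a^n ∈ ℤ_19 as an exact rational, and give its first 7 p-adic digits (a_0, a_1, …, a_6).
Σ a^n = 1/(1 − a) = 1/500708;  first 7 digits = (1, 0, 0, 3, 15, 18, 8)

v_19(a) = 3 ≥ 1, so the series converges in ℤ_19 to 1/(1 − a) = 1/(1 − (-500707)) = 1/500708. Expand this rational in ℤ_19: compute digits iteratively via d_i = x_i mod 19, x_{i+1} = (x_i − d_i)/19. The first 7 digits are (1, 0, 0, 3, 15, 18, 8).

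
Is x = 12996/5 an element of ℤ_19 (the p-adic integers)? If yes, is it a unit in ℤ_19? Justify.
x ∈ ℤ_19 but not a unit; v_19(x) = 2 > 0

ℤ_19 = {x ∈ ℚ_19 : v_19(x) ≥ 0} and ℤ_19^× = {x ∈ ℤ_19 : v_19(x) = 0}. Here v_19(12996/5) = v_19(num) − v_19(den) = 2; compare against these criteria.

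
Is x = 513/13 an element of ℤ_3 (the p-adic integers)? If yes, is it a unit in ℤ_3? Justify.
x ∈ ℤ_3 but not a unit; v_3(x) = 3 > 0

ℤ_3 = {x ∈ ℚ_3 : v_3(x) ≥ 0} and ℤ_3^× = {x ∈ ℤ_3 : v_3(x) = 0}. Here v_3(513/13) = v_3(num) − v_3(den) = 3; compare against these criteria.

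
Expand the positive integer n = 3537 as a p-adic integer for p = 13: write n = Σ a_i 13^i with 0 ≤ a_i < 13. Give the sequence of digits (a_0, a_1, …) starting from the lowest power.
(a_0, a_1, …) = (1, 12, 7, 1)

Repeated division by 13 gives the digits low-to-high: 3537 = 1 + 12·13^1 + 7·13^2 + 1·13^3. Digit sequence: (1, 12, 7, 1).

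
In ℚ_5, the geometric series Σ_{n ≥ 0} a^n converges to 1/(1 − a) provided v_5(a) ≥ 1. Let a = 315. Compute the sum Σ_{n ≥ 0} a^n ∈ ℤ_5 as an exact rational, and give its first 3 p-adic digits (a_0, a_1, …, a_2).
Σ a^n = 1/(1 − a) = -1/314;  first 3 digits = (1, 3, 1)

v_5(a) = 1 ≥ 1, so the series converges in ℤ_5 to 1/(1 − a) = 1/(1 − 315) = -1/314. Expand this rational in ℤ_5: compute digits iteratively via d_i = x_i mod 5, x_{i+1} = (x_i − d_i)/5. The first 3 digits are (1, 3, 1).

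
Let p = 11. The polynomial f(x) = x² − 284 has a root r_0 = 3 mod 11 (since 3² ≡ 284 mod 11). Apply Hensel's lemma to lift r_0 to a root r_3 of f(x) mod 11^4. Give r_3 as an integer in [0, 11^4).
r_3 = 8418 (mod 14641)

Hensel's recurrence: r_{i+1} = r_i − f(r_i)·(f′(r_i))^{-1} mod 11^{i+2}, with f′(x) = 2x. Iterate:
  r_0 = 3 (mod 11)
  r_1 = 69 (mod 121)
  r_2 = 432 (mod 1331)
  r_3 = 8418 (mod 14641)
Final: r_3 = 8418, and one checks f(r_3) ≡ 0 mod 11^4.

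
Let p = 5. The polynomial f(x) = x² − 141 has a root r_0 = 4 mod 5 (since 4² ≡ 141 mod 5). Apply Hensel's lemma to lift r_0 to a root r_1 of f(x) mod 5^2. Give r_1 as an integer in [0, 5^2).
r_1 = 4 (mod 25)

Hensel's recurrence: r_{i+1} = r_i − f(r_i)·(f′(r_i))^{-1} mod 5^{i+2}, with f′(x) = 2x. Iterate:
  r_0 = 4 (mod 5)
  r_1 = 4 (mod 25)
Final: r_1 = 4, and one checks f(r_1) ≡ 0 mod 5^2.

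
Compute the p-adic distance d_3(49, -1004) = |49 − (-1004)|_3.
d_3(49, -1004) = 1/81

Step 1 — x − y = 49 − (-1004) = 1053. Step 2 — v_3(1053) = 4 (factor: 1053 = (3^4 · 13); the sign does not affect v_p). Step 3 — |x − y|_3 = 3^{-4} = 1/81.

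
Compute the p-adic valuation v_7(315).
v_7(315) = 1

v_7(n) is the largest exponent k such that 7^k divides n. Factor out: 315 = 7^1 · 45. (Sign doesn't affect v_p.) So v_7(315) = 1.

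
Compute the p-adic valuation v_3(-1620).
v_3(-1620) = 4

v_3(n) is the largest exponent k such that 3^k divides n. Factor out: -1620 = -3^4 · 20. (Sign doesn't affect v_p.) So v_3(-1620) = 4.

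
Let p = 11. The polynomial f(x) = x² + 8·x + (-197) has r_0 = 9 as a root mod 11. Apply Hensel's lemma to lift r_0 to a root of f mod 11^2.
r_1 = 20 (mod 121)

Hensel: r_{i+1} = r_i − f(r_i)·(f′(r_i))^{-1} mod 11^{i+2}, f′(x) = 2x + 8. Iterate:
  r_0 = 9 (mod 11)
  r_1 = 20 (mod 121)
Final: r = 20 satisfies f(r) ≡ 0 mod 11^2.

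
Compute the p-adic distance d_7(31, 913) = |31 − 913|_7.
d_7(31, 913) = 1/49

Step 1 — x − y = 31 − 913 = -882. Step 2 — v_7(-882) = 2 (factor: -882 = −(7^2 · 18); the sign does not affect v_p). Step 3 — |x − y|_7 = 7^{-2} = 1/49.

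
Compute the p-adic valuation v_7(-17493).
v_7(-17493) = 3

v_7(n) is the largest exponent k such that 7^k divides n. Factor out: -17493 = -7^3 · 51. (Sign doesn't affect v_p.) So v_7(-17493) = 3.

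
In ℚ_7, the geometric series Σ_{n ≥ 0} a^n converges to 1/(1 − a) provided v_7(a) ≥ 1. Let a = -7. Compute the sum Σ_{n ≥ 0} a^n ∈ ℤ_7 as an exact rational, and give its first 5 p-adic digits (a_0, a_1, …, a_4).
Σ a^n = 1/(1 − a) = 1/8;  first 5 digits = (1, 6, 0, 6, 0)

v_7(a) = 1 ≥ 1, so the series converges in ℤ_7 to 1/(1 − a) = 1/(1 − (-7)) = 1/8. Expand this rational in ℤ_7: compute digits iteratively via d_i = x_i mod 7, x_{i+1} = (x_i − d_i)/7. The first 5 digits are (1, 6, 0, 6, 0).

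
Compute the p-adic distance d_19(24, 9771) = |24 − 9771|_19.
d_19(24, 9771) = 1/361

Step 1 — x − y = 24 − 9771 = -9747. Step 2 — v_19(-9747) = 2 (factor: -9747 = −(19^2 · 27); the sign does not affect v_p). Step 3 — |x − y|_19 = 19^{-2} = 1/361.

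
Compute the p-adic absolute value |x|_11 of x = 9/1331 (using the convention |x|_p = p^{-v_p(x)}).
|9/1331|_11 = 1331

Step 1 — compute v_11(x) by factoring powers of 11 out of the numerator and denominator: v_11(9/1331) = -3. Step 2 — apply |x|_p = p^{-v_p(x)} = 11^{3} = 1331.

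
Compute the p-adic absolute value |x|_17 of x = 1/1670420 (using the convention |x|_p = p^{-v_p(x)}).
|1/1670420|_17 = 83521

Step 1 — compute v_17(x) by factoring powers of 17 out of the numerator and denominator: v_17(1/1670420) = -4. Step 2 — apply |x|_p = p^{-v_p(x)} = 17^{4} = 83521.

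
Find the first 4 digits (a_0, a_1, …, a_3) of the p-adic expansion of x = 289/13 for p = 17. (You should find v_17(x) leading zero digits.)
(a_0, …, a_3) = (0, 0, 4, 5)

v_17(289/13) = 2, so a_0 = ... = a_1 = 0. Factor out: x = 17^2 · u with u = 1/13 a unit in ℤ_17. Expand u iteratively via a_{v+i} = u_i mod 17, u_{i+1} = (u_i − a_{v+i})/17:
  u_0 = 1/13;  a_2 = 4;  u_1 = (u_0 − 4)/17 = -3/13
  u_1 = -3/13;  a_3 = 5;  u_2 = (u_1 − 5)/17 = -4/13
Digits: (0, 0, 4, 5).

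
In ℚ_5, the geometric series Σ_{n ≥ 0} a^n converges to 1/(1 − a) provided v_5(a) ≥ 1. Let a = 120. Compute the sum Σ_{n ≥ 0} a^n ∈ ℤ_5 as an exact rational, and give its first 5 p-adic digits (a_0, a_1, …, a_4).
Σ a^n = 1/(1 − a) = -1/119;  first 5 digits = (1, 4, 0, 0, 4)

v_5(a) = 1 ≥ 1, so the series converges in ℤ_5 to 1/(1 − a) = 1/(1 − 120) = -1/119. Expand this rational in ℤ_5: compute digits iteratively via d_i = x_i mod 5, x_{i+1} = (x_i − d_i)/5. The first 5 digits are (1, 4, 0, 0, 4).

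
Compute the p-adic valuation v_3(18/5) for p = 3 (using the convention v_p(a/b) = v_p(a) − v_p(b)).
v_3(18/5) = 2

Factor powers of 3 from the numerator and denominator of the reduced fraction: 18 = 3^2 · 2 and 5 = 3^0 · 5. Apply v_p(a/b) = v_p(a) − v_p(b): v_3(18/5) = 2 − 0 = 2.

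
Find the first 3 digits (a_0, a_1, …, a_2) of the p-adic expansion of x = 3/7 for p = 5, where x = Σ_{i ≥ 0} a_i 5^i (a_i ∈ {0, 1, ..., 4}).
(a_0, …, a_2) = (4, 0, 2)

v_5(3/7) = 0 (numerator and denominator both coprime to 5), so x ∈ ℤ_5^×. Compute digits iteratively via a_i = x_i mod 5, x_{i+1} = (x_i − a_i)/5, with x_0 = x:
  x_0 = 3/7;  a_0 = 4;  x_1 = (x_0 − 4)/5 = -5/7
  x_1 = -5/7;  a_1 = 0;  x_2 = (x_1 − 0)/5 = -1/7
  x_2 = -1/7;  a_2 = 2;  x_3 = (x_2 − 2)/5 = -3/7
Digits: (4, 0, 2).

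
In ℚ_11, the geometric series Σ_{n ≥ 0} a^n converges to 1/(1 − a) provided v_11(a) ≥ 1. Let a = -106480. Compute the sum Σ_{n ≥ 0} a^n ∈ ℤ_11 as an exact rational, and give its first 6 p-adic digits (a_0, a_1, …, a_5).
Σ a^n = 1/(1 − a) = 1/106481;  first 6 digits = (1, 0, 0, 8, 3, 10)

v_11(a) = 3 ≥ 1, so the series converges in ℤ_11 to 1/(1 − a) = 1/(1 − (-106480)) = 1/106481. Expand this rational in ℤ_11: compute digits iteratively via d_i = x_i mod 11, x_{i+1} = (x_i − d_i)/11. The first 6 digits are (1, 0, 0, 8, 3, 10).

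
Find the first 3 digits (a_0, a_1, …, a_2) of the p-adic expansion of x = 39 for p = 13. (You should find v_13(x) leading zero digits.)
(a_0, …, a_2) = (0, 3, 0)

v_13(39) = 1, so a_0 = ... = a_0 = 0. Factor out: x = 13^1 · u with u = 3 a unit in ℤ_13. Expand u iteratively via a_{v+i} = u_i mod 13, u_{i+1} = (u_i − a_{v+i})/13:
  u_0 = 3;  a_1 = 3;  u_1 = (u_0 − 3)/13 = 0
  u_1 = 0;  a_2 = 0;  u_2 = (u_1 − 0)/13 = 0
Digits: (0, 3, 0).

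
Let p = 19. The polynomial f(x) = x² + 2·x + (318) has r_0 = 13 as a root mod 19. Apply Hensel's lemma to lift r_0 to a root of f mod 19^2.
r_1 = 317 (mod 361)

Hensel: r_{i+1} = r_i − f(r_i)·(f′(r_i))^{-1} mod 19^{i+2}, f′(x) = 2x + 2. Iterate:
  r_0 = 13 (mod 19)
  r_1 = 317 (mod 361)
Final: r = 317 satisfies f(r) ≡ 0 mod 19^2.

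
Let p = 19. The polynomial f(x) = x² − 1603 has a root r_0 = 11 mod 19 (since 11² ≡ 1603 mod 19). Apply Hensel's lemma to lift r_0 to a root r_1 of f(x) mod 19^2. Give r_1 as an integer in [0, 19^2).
r_1 = 144 (mod 361)

Hensel's recurrence: r_{i+1} = r_i − f(r_i)·(f′(r_i))^{-1} mod 19^{i+2}, with f′(x) = 2x. Iterate:
  r_0 = 11 (mod 19)
  r_1 = 144 (mod 361)
Final: r_1 = 144, and one checks f(r_1) ≡ 0 mod 19^2.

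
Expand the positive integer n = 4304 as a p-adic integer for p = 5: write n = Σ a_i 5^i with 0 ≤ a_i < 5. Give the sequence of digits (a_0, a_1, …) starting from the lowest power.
(a_0, a_1, …) = (4, 0, 2, 4, 1, 1)

Repeated division by 5 gives the digits low-to-high: 4304 = 4 + 2·5^2 + 4·5^3 + 1·5^4 + 1·5^5. Digit sequence: (4, 0, 2, 4, 1, 1).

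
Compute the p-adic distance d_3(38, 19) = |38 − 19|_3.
d_3(38, 19) = 1

Step 1 — x − y = 38 − 19 = 19. Step 2 — v_3(19) = 0 (factor: 19 = (3^0 · 19); the sign does not affect v_p). Step 3 — |x − y|_3 = 3^{0} = 1.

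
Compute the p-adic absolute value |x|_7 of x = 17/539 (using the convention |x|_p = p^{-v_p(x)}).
|17/539|_7 = 49

Step 1 — compute v_7(x) by factoring powers of 7 out of the numerator and denominator: v_7(17/539) = -2. Step 2 — apply |x|_p = p^{-v_p(x)} = 7^{2} = 49.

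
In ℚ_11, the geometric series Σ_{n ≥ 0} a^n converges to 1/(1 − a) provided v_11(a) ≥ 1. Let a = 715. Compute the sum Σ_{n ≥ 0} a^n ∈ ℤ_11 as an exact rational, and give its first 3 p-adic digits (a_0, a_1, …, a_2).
Σ a^n = 1/(1 − a) = -1/714;  first 3 digits = (1, 10, 6)

v_11(a) = 1 ≥ 1, so the series converges in ℤ_11 to 1/(1 − a) = 1/(1 − 715) = -1/714. Expand this rational in ℤ_11: compute digits iteratively via d_i = x_i mod 11, x_{i+1} = (x_i − d_i)/11. The first 3 digits are (1, 10, 6).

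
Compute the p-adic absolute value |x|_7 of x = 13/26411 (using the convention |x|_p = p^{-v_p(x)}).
|13/26411|_7 = 2401

Step 1 — compute v_7(x) by factoring powers of 7 out of the numerator and denominator: v_7(13/26411) = -4. Step 2 — apply |x|_p = p^{-v_p(x)} = 7^{4} = 2401.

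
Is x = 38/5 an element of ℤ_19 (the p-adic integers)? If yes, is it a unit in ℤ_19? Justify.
x ∈ ℤ_19 but not a unit; v_19(x) = 1 > 0

ℤ_19 = {x ∈ ℚ_19 : v_19(x) ≥ 0} and ℤ_19^× = {x ∈ ℤ_19 : v_19(x) = 0}. Here v_19(38/5) = v_19(num) − v_19(den) = 1; compare against these criteria.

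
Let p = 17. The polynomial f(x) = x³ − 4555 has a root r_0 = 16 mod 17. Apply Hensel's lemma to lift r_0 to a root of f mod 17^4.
r_3 = 18954 (mod 83521)

Hensel: r_{i+1} = r_i − f(r_i)/f′(r_i) mod 17^{i+2}, where f′(x) = 3x². Iterate:
  r_0 = 16 (mod 17)
  r_1 = 169 (mod 289)
  r_2 = 4215 (mod 4913)
  r_3 = 18954 (mod 83521)
Final: r = 18954 with f(r) ≡ 0 mod 17^4.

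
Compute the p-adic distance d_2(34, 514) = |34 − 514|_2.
d_2(34, 514) = 1/32

Step 1 — x − y = 34 − 514 = -480. Step 2 — v_2(-480) = 5 (factor: -480 = −(2^5 · 15); the sign does not affect v_p). Step 3 — |x − y|_2 = 2^{-5} = 1/32.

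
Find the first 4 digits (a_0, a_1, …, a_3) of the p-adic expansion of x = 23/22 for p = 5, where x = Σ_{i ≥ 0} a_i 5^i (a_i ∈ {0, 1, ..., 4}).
(a_0, …, a_3) = (4, 1, 4, 3)

v_5(23/22) = 0 (numerator and denominator both coprime to 5), so x ∈ ℤ_5^×. Compute digits iteratively via a_i = x_i mod 5, x_{i+1} = (x_i − a_i)/5, with x_0 = x:
  x_0 = 23/22;  a_0 = 4;  x_1 = (x_0 − 4)/5 = -13/22
  x_1 = -13/22;  a_1 = 1;  x_2 = (x_1 − 1)/5 = -7/22
  x_2 = -7/22;  a_2 = 4;  x_3 = (x_2 − 4)/5 = -19/22
  x_3 = -19/22;  a_3 = 3;  x_4 = (x_3 − 3)/5 = -17/22
Digits: (4, 1, 4, 3).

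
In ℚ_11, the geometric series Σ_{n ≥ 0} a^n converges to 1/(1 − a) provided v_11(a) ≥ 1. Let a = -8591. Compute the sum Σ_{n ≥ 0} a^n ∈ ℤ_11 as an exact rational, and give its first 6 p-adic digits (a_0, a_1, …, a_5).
Σ a^n = 1/(1 − a) = 1/8592;  first 6 digits = (1, 0, 6, 4, 2, 7)

v_11(a) = 2 ≥ 1, so the series converges in ℤ_11 to 1/(1 − a) = 1/(1 − (-8591)) = 1/8592. Expand this rational in ℤ_11: compute digits iteratively via d_i = x_i mod 11, x_{i+1} = (x_i − d_i)/11. The first 6 digits are (1, 0, 6, 4, 2, 7).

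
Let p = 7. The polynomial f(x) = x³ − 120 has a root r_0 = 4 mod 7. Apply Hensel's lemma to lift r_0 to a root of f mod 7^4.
r_3 = 536 (mod 2401)

Hensel: r_{i+1} = r_i − f(r_i)/f′(r_i) mod 7^{i+2}, where f′(x) = 3x². Iterate:
  r_0 = 4 (mod 7)
  r_1 = 46 (mod 49)
  r_2 = 193 (mod 343)
  r_3 = 536 (mod 2401)
Final: r = 536 with f(r) ≡ 0 mod 7^4.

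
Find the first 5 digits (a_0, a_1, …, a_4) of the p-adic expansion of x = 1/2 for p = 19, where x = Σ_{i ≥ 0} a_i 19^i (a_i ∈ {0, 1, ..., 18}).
(a_0, …, a_4) = (10, 9, 9, 9, 9)

v_19(1/2) = 0 (numerator and denominator both coprime to 19), so x ∈ ℤ_19^×. Compute digits iteratively via a_i = x_i mod 19, x_{i+1} = (x_i − a_i)/19, with x_0 = x:
  x_0 = 1/2;  a_0 = 10;  x_1 = (x_0 − 10)/19 = -1/2
  x_1 = -1/2;  a_1 = 9;  x_2 = (x_1 − 9)/19 = -1/2
  x_2 = -1/2;  a_2 = 9;  x_3 = (x_2 − 9)/19 = -1/2
  x_3 = -1/2;  a_3 = 9;  x_4 = (x_3 − 9)/19 = -1/2
  x_4 = -1/2;  a_4 = 9;  x_5 = (x_4 − 9)/19 = -1/2
Digits: (10, 9, 9, 9, 9).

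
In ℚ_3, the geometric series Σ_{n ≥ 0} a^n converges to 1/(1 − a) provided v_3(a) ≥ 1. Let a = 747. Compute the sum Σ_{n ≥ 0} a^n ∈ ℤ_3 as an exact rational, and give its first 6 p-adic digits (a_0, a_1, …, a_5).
Σ a^n = 1/(1 − a) = -1/746;  first 6 digits = (1, 0, 2, 0, 1, 1)

v_3(a) = 2 ≥ 1, so the series converges in ℤ_3 to 1/(1 − a) = 1/(1 − 747) = -1/746. Expand this rational in ℤ_3: compute digits iteratively via d_i = x_i mod 3, x_{i+1} = (x_i − d_i)/3. The first 6 digits are (1, 0, 2, 0, 1, 1).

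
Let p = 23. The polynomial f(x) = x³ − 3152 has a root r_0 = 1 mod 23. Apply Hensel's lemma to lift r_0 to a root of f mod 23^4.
r_3 = 19919 (mod 279841)

Hensel: r_{i+1} = r_i − f(r_i)/f′(r_i) mod 23^{i+2}, where f′(x) = 3x². Iterate:
  r_0 = 1 (mod 23)
  r_1 = 346 (mod 529)
  r_2 = 7752 (mod 12167)
  r_3 = 19919 (mod 279841)
Final: r = 19919 with f(r) ≡ 0 mod 23^4.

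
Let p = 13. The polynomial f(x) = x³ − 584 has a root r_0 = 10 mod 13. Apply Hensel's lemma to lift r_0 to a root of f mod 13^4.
r_3 = 18353 (mod 28561)

Hensel: r_{i+1} = r_i − f(r_i)/f′(r_i) mod 13^{i+2}, where f′(x) = 3x². Iterate:
  r_0 = 10 (mod 13)
  r_1 = 101 (mod 169)
  r_2 = 777 (mod 2197)
  r_3 = 18353 (mod 28561)
Final: r = 18353 with f(r) ≡ 0 mod 13^4.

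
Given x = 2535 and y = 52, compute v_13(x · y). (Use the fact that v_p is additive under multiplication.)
v_13(131820) = 3

v_p(x) = 2 (factor: 2535 = 13^2 · 15); v_p(y) = 1 (factor: 52 = 13^1 · 4). Additivity: v_p(xy) = v_p(x) + v_p(y) = 2 + 1 = 3. (Direct check: xy = 131820 = 13^3 · (60).)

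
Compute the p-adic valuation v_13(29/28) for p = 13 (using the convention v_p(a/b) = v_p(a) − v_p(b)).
v_13(29/28) = 0

Factor powers of 13 from the numerator and denominator of the reduced fraction: 29 = 13^0 · 29 and 28 = 13^0 · 28. Apply v_p(a/b) = v_p(a) − v_p(b): v_13(29/28) = 0 − 0 = 0.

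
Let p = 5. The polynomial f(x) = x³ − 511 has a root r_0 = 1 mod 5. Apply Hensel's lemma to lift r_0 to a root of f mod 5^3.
r_2 = 21 (mod 125)

Hensel: r_{i+1} = r_i − f(r_i)/f′(r_i) mod 5^{i+2}, where f′(x) = 3x². Iterate:
  r_0 = 1 (mod 5)
  r_1 = 21 (mod 25)
  r_2 = 21 (mod 125)
Final: r = 21 with f(r) ≡ 0 mod 5^3.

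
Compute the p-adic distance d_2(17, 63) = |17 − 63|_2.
d_2(17, 63) = 1/2

Step 1 — x − y = 17 − 63 = -46. Step 2 — v_2(-46) = 1 (factor: -46 = −(2^1 · 23); the sign does not affect v_p). Step 3 — |x − y|_2 = 2^{-1} = 1/2.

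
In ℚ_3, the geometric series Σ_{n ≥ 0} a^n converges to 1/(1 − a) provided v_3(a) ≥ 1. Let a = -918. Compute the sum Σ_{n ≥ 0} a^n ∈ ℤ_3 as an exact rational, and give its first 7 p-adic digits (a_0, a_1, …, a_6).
Σ a^n = 1/(1 − a) = 1/919;  first 7 digits = (1, 0, 0, 2, 0, 2, 2)

v_3(a) = 3 ≥ 1, so the series converges in ℤ_3 to 1/(1 − a) = 1/(1 − (-918)) = 1/919. Expand this rational in ℤ_3: compute digits iteratively via d_i = x_i mod 3, x_{i+1} = (x_i − d_i)/3. The first 7 digits are (1, 0, 0, 2, 0, 2, 2).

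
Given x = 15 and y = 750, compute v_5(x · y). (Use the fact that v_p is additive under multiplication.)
v_5(11250) = 4

v_p(x) = 1 (factor: 15 = 5^1 · 3); v_p(y) = 3 (factor: 750 = 5^3 · 6). Additivity: v_p(xy) = v_p(x) + v_p(y) = 1 + 3 = 4. (Direct check: xy = 11250 = 5^4 · (18).)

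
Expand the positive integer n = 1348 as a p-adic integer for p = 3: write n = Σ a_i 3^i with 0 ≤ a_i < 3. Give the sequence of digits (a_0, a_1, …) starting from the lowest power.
(a_0, a_1, …) = (1, 2, 2, 1, 1, 2, 1)

Repeated division by 3 gives the digits low-to-high: 1348 = 1 + 2·3^1 + 2·3^2 + 1·3^3 + 1·3^4 + 2·3^5 + 1·3^6. Digit sequence: (1, 2, 2, 1, 1, 2, 1).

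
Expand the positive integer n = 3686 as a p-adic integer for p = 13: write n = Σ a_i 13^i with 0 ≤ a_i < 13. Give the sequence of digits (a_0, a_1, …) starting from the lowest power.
(a_0, a_1, …) = (7, 10, 8, 1)

Repeated division by 13 gives the digits low-to-high: 3686 = 7 + 10·13^1 + 8·13^2 + 1·13^3. Digit sequence: (7, 10, 8, 1).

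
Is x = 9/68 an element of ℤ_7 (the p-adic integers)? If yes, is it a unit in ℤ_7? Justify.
x ∈ ℤ_7^× (unit); v_7(x) = 0

ℤ_7 = {x ∈ ℚ_7 : v_7(x) ≥ 0} and ℤ_7^× = {x ∈ ℤ_7 : v_7(x) = 0}. Here v_7(9/68) = v_7(num) − v_7(den) = 0; compare against these criteria.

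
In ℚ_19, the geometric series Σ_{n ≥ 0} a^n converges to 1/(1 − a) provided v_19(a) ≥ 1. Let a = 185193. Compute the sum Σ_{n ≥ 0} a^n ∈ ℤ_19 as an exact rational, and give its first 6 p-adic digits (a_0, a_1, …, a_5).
Σ a^n = 1/(1 − a) = -1/185192;  first 6 digits = (1, 0, 0, 8, 1, 0)

v_19(a) = 3 ≥ 1, so the series converges in ℤ_19 to 1/(1 − a) = 1/(1 − 185193) = -1/185192. Expand this rational in ℤ_19: compute digits iteratively via d_i = x_i mod 19, x_{i+1} = (x_i − d_i)/19. The first 6 digits are (1, 0, 0, 8, 1, 0).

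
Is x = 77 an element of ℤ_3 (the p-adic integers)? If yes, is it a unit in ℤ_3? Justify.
x ∈ ℤ_3^× (unit); v_3(x) = 0

ℤ_3 = {x ∈ ℚ_3 : v_3(x) ≥ 0} and ℤ_3^× = {x ∈ ℤ_3 : v_3(x) = 0}. Here v_3(77) = v_3(num) − v_3(den) = 0; compare against these criteria.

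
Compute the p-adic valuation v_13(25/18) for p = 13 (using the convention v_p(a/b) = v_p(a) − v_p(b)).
v_13(25/18) = 0

Factor powers of 13 from the numerator and denominator of the reduced fraction: 25 = 13^0 · 25 and 18 = 13^0 · 18. Apply v_p(a/b) = v_p(a) − v_p(b): v_13(25/18) = 0 − 0 = 0.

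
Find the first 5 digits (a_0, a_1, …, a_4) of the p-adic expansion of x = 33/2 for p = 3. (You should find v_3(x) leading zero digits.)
(a_0, …, a_4) = (0, 1, 0, 2, 1)

v_3(33/2) = 1, so a_0 = ... = a_0 = 0. Factor out: x = 3^1 · u with u = 11/2 a unit in ℤ_3. Expand u iteratively via a_{v+i} = u_i mod 3, u_{i+1} = (u_i − a_{v+i})/3:
  u_0 = 11/2;  a_1 = 1;  u_1 = (u_0 − 1)/3 = 3/2
  u_1 = 3/2;  a_2 = 0;  u_2 = (u_1 − 0)/3 = 1/2
  u_2 = 1/2;  a_3 = 2;  u_3 = (u_2 − 2)/3 = -1/2
  u_3 = -1/2;  a_4 = 1;  u_4 = (u_3 − 1)/3 = -1/2
Digits: (0, 1, 0, 2, 1).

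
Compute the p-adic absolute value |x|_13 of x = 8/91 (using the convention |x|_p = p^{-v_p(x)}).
|8/91|_13 = 13

Step 1 — compute v_13(x) by factoring powers of 13 out of the numerator and denominator: v_13(8/91) = -1. Step 2 — apply |x|_p = p^{-v_p(x)} = 13^{1} = 13.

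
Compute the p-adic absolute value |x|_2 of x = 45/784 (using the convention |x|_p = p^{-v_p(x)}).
|45/784|_2 = 16

Step 1 — compute v_2(x) by factoring powers of 2 out of the numerator and denominator: v_2(45/784) = -4. Step 2 — apply |x|_p = p^{-v_p(x)} = 2^{4} = 16.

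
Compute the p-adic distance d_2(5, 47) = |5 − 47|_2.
d_2(5, 47) = 1/2

Step 1 — x − y = 5 − 47 = -42. Step 2 — v_2(-42) = 1 (factor: -42 = −(2^1 · 21); the sign does not affect v_p). Step 3 — |x − y|_2 = 2^{-1} = 1/2.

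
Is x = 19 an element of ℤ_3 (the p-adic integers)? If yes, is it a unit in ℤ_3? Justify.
x ∈ ℤ_3^× (unit); v_3(x) = 0

ℤ_3 = {x ∈ ℚ_3 : v_3(x) ≥ 0} and ℤ_3^× = {x ∈ ℤ_3 : v_3(x) = 0}. Here v_3(19) = v_3(num) − v_3(den) = 0; compare against these criteria.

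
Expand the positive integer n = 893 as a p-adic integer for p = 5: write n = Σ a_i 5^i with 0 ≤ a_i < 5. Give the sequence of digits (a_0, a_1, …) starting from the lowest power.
(a_0, a_1, …) = (3, 3, 0, 2, 1)

Repeated division by 5 gives the digits low-to-high: 893 = 3 + 3·5^1 + 2·5^3 + 1·5^4. Digit sequence: (3, 3, 0, 2, 1).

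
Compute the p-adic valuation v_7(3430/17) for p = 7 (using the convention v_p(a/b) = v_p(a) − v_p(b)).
v_7(3430/17) = 3

Factor powers of 7 from the numerator and denominator of the reduced fraction: 3430 = 7^3 · 10 and 17 = 7^0 · 17. Apply v_p(a/b) = v_p(a) − v_p(b): v_7(3430/17) = 3 − 0 = 3.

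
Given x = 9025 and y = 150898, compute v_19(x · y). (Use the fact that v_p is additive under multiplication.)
v_19(1361854450) = 5

v_p(x) = 2 (factor: 9025 = 19^2 · 25); v_p(y) = 3 (factor: 150898 = 19^3 · 22). Additivity: v_p(xy) = v_p(x) + v_p(y) = 2 + 3 = 5. (Direct check: xy = 1361854450 = 19^5 · (550).)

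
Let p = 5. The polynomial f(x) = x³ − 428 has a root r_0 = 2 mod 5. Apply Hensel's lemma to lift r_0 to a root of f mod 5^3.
r_2 = 112 (mod 125)

Hensel: r_{i+1} = r_i − f(r_i)/f′(r_i) mod 5^{i+2}, where f′(x) = 3x². Iterate:
  r_0 = 2 (mod 5)
  r_1 = 12 (mod 25)
  r_2 = 112 (mod 125)
Final: r = 112 with f(r) ≡ 0 mod 5^3.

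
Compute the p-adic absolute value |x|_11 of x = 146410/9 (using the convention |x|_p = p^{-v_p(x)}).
|146410/9|_11 = 1/14641

Step 1 — compute v_11(x) by factoring powers of 11 out of the numerator and denominator: v_11(146410/9) = 4. Step 2 — apply |x|_p = p^{-v_p(x)} = 11^{-4} = 1/14641.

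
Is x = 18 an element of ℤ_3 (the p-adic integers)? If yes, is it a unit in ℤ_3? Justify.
x ∈ ℤ_3 but not a unit; v_3(x) = 2 > 0

ℤ_3 = {x ∈ ℚ_3 : v_3(x) ≥ 0} and ℤ_3^× = {x ∈ ℤ_3 : v_3(x) = 0}. Here v_3(18) = v_3(num) − v_3(den) = 2; compare against these criteria.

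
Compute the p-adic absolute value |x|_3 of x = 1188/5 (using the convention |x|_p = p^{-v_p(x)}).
|1188/5|_3 = 1/27

Step 1 — compute v_3(x) by factoring powers of 3 out of the numerator and denominator: v_3(1188/5) = 3. Step 2 — apply |x|_p = p^{-v_p(x)} = 3^{-3} = 1/27.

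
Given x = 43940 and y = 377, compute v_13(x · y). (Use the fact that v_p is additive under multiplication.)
v_13(16565380) = 4

v_p(x) = 3 (factor: 43940 = 13^3 · 20); v_p(y) = 1 (factor: 377 = 13^1 · 29). Additivity: v_p(xy) = v_p(x) + v_p(y) = 3 + 1 = 4. (Direct check: xy = 16565380 = 13^4 · (580).)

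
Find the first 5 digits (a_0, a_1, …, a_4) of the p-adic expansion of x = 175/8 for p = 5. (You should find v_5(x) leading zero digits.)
(a_0, …, a_4) = (0, 0, 4, 0, 3)

v_5(175/8) = 2, so a_0 = ... = a_1 = 0. Factor out: x = 5^2 · u with u = 7/8 a unit in ℤ_5. Expand u iteratively via a_{v+i} = u_i mod 5, u_{i+1} = (u_i − a_{v+i})/5:
  u_0 = 7/8;  a_2 = 4;  u_1 = (u_0 − 4)/5 = -5/8
  u_1 = -5/8;  a_3 = 0;  u_2 = (u_1 − 0)/5 = -1/8
  u_2 = -1/8;  a_4 = 3;  u_3 = (u_2 − 3)/5 = -5/8
Digits: (0, 0, 4, 0, 3).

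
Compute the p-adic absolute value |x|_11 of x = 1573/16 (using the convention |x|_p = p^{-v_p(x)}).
|1573/16|_11 = 1/121

Step 1 — compute v_11(x) by factoring powers of 11 out of the numerator and denominator: v_11(1573/16) = 2. Step 2 — apply |x|_p = p^{-v_p(x)} = 11^{-2} = 1/121.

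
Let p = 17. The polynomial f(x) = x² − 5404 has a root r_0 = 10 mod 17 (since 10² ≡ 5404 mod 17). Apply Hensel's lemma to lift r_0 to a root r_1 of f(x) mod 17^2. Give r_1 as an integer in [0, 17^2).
r_1 = 44 (mod 289)

Hensel's recurrence: r_{i+1} = r_i − f(r_i)·(f′(r_i))^{-1} mod 17^{i+2}, with f′(x) = 2x. Iterate:
  r_0 = 10 (mod 17)
  r_1 = 44 (mod 289)
Final: r_1 = 44, and one checks f(r_1) ≡ 0 mod 17^2.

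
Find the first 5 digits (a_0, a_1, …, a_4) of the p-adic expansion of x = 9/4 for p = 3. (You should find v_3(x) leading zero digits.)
(a_0, …, a_4) = (0, 0, 1, 2, 0)

v_3(9/4) = 2, so a_0 = ... = a_1 = 0. Factor out: x = 3^2 · u with u = 1/4 a unit in ℤ_3. Expand u iteratively via a_{v+i} = u_i mod 3, u_{i+1} = (u_i − a_{v+i})/3:
  u_0 = 1/4;  a_2 = 1;  u_1 = (u_0 − 1)/3 = -1/4
  u_1 = -1/4;  a_3 = 2;  u_2 = (u_1 − 2)/3 = -3/4
  u_2 = -3/4;  a_4 = 0;  u_3 = (u_2 − 0)/3 = -1/4
Digits: (0, 0, 1, 2, 0).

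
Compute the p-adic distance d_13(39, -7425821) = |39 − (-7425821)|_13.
d_13(39, -7425821) = 1/371293

Step 1 — x − y = 39 − (-7425821) = 7425860. Step 2 — v_13(7425860) = 5 (factor: 7425860 = (13^5 · 20); the sign does not affect v_p). Step 3 — |x − y|_13 = 13^{-5} = 1/371293.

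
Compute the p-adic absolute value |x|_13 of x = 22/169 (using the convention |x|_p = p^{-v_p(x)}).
|22/169|_13 = 169

Step 1 — compute v_13(x) by factoring powers of 13 out of the numerator and denominator: v_13(22/169) = -2. Step 2 — apply |x|_p = p^{-v_p(x)} = 13^{2} = 169.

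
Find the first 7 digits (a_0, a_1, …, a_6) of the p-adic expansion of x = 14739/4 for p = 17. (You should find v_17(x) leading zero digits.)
(a_0, …, a_6) = (0, 0, 0, 5, 4, 4, 4)

v_17(14739/4) = 3, so a_0 = ... = a_2 = 0. Factor out: x = 17^3 · u with u = 3/4 a unit in ℤ_17. Expand u iteratively via a_{v+i} = u_i mod 17, u_{i+1} = (u_i − a_{v+i})/17:
  u_0 = 3/4;  a_3 = 5;  u_1 = (u_0 − 5)/17 = -1/4
  u_1 = -1/4;  a_4 = 4;  u_2 = (u_1 − 4)/17 = -1/4
  u_2 = -1/4;  a_5 = 4;  u_3 = (u_2 − 4)/17 = -1/4
  u_3 = -1/4;  a_6 = 4;  u_4 = (u_3 − 4)/17 = -1/4
Digits: (0, 0, 0, 5, 4, 4, 4).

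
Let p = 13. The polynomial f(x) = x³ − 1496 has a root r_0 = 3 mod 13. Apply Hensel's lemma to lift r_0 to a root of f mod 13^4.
r_3 = 9246 (mod 28561)

Hensel: r_{i+1} = r_i − f(r_i)/f′(r_i) mod 13^{i+2}, where f′(x) = 3x². Iterate:
  r_0 = 3 (mod 13)
  r_1 = 120 (mod 169)
  r_2 = 458 (mod 2197)
  r_3 = 9246 (mod 28561)
Final: r = 9246 with f(r) ≡ 0 mod 13^4.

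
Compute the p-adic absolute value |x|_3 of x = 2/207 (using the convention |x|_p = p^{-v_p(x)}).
|2/207|_3 = 9

Step 1 — compute v_3(x) by factoring powers of 3 out of the numerator and denominator: v_3(2/207) = -2. Step 2 — apply |x|_p = p^{-v_p(x)} = 3^{2} = 9.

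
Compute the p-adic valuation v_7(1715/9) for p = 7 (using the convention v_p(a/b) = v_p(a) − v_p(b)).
v_7(1715/9) = 3

Factor powers of 7 from the numerator and denominator of the reduced fraction: 1715 = 7^3 · 5 and 9 = 7^0 · 9. Apply v_p(a/b) = v_p(a) − v_p(b): v_7(1715/9) = 3 − 0 = 3.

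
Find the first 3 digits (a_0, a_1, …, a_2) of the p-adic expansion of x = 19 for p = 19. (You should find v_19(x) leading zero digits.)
(a_0, …, a_2) = (0, 1, 0)

v_19(19) = 1, so a_0 = ... = a_0 = 0. Factor out: x = 19^1 · u with u = 1 a unit in ℤ_19. Expand u iteratively via a_{v+i} = u_i mod 19, u_{i+1} = (u_i − a_{v+i})/19:
  u_0 = 1;  a_1 = 1;  u_1 = (u_0 − 1)/19 = 0
  u_1 = 0;  a_2 = 0;  u_2 = (u_1 − 0)/19 = 0
Digits: (0, 1, 0).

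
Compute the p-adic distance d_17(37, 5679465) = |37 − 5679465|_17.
d_17(37, 5679465) = 1/1419857

Step 1 — x − y = 37 − 5679465 = -5679428. Step 2 — v_17(-5679428) = 5 (factor: -5679428 = −(17^5 · 4); the sign does not affect v_p). Step 3 — |x − y|_17 = 17^{-5} = 1/1419857.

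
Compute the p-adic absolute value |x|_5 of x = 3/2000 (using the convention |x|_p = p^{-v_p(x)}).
|3/2000|_5 = 125

Step 1 — compute v_5(x) by factoring powers of 5 out of the numerator and denominator: v_5(3/2000) = -3. Step 2 — apply |x|_p = p^{-v_p(x)} = 5^{3} = 125.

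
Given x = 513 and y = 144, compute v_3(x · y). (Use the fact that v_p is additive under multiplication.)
v_3(73872) = 5

v_p(x) = 3 (factor: 513 = 3^3 · 19); v_p(y) = 2 (factor: 144 = 3^2 · 16). Additivity: v_p(xy) = v_p(x) + v_p(y) = 3 + 2 = 5. (Direct check: xy = 73872 = 3^5 · (304).)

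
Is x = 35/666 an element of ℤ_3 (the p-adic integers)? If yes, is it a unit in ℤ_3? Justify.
x ∉ ℤ_3 (v_3(x) = -2 < 0)

ℤ_3 = {x ∈ ℚ_3 : v_3(x) ≥ 0} and ℤ_3^× = {x ∈ ℤ_3 : v_3(x) = 0}. Here v_3(35/666) = v_3(num) − v_3(den) = -2; compare against these criteria.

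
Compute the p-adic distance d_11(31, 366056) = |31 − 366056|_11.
d_11(31, 366056) = 1/14641

Step 1 — x − y = 31 − 366056 = -366025. Step 2 — v_11(-366025) = 4 (factor: -366025 = −(11^4 · 25); the sign does not affect v_p). Step 3 — |x − y|_11 = 11^{-4} = 1/14641.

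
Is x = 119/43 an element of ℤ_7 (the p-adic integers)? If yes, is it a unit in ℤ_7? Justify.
x ∈ ℤ_7 but not a unit; v_7(x) = 1 > 0

ℤ_7 = {x ∈ ℚ_7 : v_7(x) ≥ 0} and ℤ_7^× = {x ∈ ℤ_7 : v_7(x) = 0}. Here v_7(119/43) = v_7(num) − v_7(den) = 1; compare against these criteria.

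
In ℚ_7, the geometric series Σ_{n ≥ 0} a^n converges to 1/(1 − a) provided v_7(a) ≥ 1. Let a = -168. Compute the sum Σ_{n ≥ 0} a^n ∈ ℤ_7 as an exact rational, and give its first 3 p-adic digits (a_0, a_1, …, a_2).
Σ a^n = 1/(1 − a) = 1/169;  first 3 digits = (1, 4, 5)

v_7(a) = 1 ≥ 1, so the series converges in ℤ_7 to 1/(1 − a) = 1/(1 − (-168)) = 1/169. Expand this rational in ℤ_7: compute digits iteratively via d_i = x_i mod 7, x_{i+1} = (x_i − d_i)/7. The first 3 digits are (1, 4, 5).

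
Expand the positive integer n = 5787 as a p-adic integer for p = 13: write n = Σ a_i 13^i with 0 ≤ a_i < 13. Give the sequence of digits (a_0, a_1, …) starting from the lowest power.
(a_0, a_1, …) = (2, 3, 8, 2)

Repeated division by 13 gives the digits low-to-high: 5787 = 2 + 3·13^1 + 8·13^2 + 2·13^3. Digit sequence: (2, 3, 8, 2).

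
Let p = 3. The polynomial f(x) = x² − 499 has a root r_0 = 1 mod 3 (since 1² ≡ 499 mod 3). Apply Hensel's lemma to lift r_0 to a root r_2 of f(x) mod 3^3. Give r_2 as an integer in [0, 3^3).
r_2 = 16 (mod 27)

Hensel's recurrence: r_{i+1} = r_i − f(r_i)·(f′(r_i))^{-1} mod 3^{i+2}, with f′(x) = 2x. Iterate:
  r_0 = 1 (mod 3)
  r_1 = 7 (mod 9)
  r_2 = 16 (mod 27)
Final: r_2 = 16, and one checks f(r_2) ≡ 0 mod 3^3.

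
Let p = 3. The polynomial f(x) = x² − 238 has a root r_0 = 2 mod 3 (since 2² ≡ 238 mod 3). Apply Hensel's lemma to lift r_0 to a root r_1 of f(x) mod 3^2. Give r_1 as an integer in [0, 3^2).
r_1 = 2 (mod 9)

Hensel's recurrence: r_{i+1} = r_i − f(r_i)·(f′(r_i))^{-1} mod 3^{i+2}, with f′(x) = 2x. Iterate:
  r_0 = 2 (mod 3)
  r_1 = 2 (mod 9)
Final: r_1 = 2, and one checks f(r_1) ≡ 0 mod 3^2.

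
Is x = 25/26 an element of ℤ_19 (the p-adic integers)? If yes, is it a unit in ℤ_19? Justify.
x ∈ ℤ_19^× (unit); v_19(x) = 0

ℤ_19 = {x ∈ ℚ_19 : v_19(x) ≥ 0} and ℤ_19^× = {x ∈ ℤ_19 : v_19(x) = 0}. Here v_19(25/26) = v_19(num) − v_19(den) = 0; compare against these criteria.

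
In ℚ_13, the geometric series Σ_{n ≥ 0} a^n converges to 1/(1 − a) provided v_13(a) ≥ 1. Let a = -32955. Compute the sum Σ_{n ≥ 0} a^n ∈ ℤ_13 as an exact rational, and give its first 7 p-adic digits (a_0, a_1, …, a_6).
Σ a^n = 1/(1 − a) = 1/32956;  first 7 digits = (1, 0, 0, 11, 11, 12, 3)

v_13(a) = 3 ≥ 1, so the series converges in ℤ_13 to 1/(1 − a) = 1/(1 − (-32955)) = 1/32956. Expand this rational in ℤ_13: compute digits iteratively via d_i = x_i mod 13, x_{i+1} = (x_i − d_i)/13. The first 7 digits are (1, 0, 0, 11, 11, 12, 3).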